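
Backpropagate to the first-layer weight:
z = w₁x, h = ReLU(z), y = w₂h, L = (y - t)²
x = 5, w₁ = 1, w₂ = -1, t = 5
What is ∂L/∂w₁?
∂L/∂w₁ = 100

Forward pass:
z = w₁x = 1×5 = 5
h = ReLU(5) = 5
y = w₂h = -1×5 = -5

Backward pass:
∂L/∂y = 2(y - t) = 2(-5 - 5) = -20
∂y/∂h = w₂ = -1
∂h/∂z = 1 (ReLU derivative)
∂z/∂w₁ = x = 5

∂L/∂w₁ = -20 × -1 × 1 × 5 = 100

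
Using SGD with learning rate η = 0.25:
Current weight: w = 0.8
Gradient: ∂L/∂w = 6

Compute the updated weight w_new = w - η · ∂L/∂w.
w_new = -0.7

w_new = w - η·∂L/∂w = 0.8 - 0.25×(6) = 0.8 - (1.5) = -0.7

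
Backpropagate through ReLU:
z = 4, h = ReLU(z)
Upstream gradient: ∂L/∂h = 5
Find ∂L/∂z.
∂L/∂z = 5

h = ReLU(4) = 4
Since z > 0: ∂h/∂z = 1
∂L/∂z = ∂L/∂h · ∂h/∂z = 5 × 1 = 5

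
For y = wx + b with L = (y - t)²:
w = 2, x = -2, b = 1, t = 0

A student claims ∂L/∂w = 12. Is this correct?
Correct

y = (2)(-2) + 1 = -3
∂L/∂y = 2(y - t) = 2(-3 - 0) = -6
∂y/∂w = x = -2
∂L/∂w = -6 × -2 = 12

Claimed value: 12
Correct: The correct gradient is 12.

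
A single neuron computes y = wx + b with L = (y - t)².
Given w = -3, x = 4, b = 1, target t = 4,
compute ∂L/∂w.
∂L/∂w = -120

y = wx + b = (-3)(4) + 1 = -11
∂L/∂y = 2(y - t) = 2(-11 - 4) = -30
∂y/∂w = x = 4
∂L/∂w = ∂L/∂y · ∂y/∂w = -30 × 4 = -120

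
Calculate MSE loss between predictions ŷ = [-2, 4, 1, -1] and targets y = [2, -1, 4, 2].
MSE = 14.75

MSE = (1/4)((-2-2)² + (4--1)² + (1-4)² + (-1-2)²) = (1/4)(16 + 25 + 9 + 9) = 14.75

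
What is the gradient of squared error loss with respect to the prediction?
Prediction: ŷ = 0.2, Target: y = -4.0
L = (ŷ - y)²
∂L/∂ŷ = 8.4

∂L/∂ŷ = 2(ŷ - y) = 2(0.2 - -4.0) = 2(4.2) = 8.4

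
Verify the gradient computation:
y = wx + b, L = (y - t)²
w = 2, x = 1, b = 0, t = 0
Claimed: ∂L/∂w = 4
Correct

y = (2)(1) + 0 = 2
∂L/∂y = 2(y - t) = 2(2 - 0) = 4
∂y/∂w = x = 1
∂L/∂w = 4 × 1 = 4

Claimed value: 4
Correct: The correct gradient is 4.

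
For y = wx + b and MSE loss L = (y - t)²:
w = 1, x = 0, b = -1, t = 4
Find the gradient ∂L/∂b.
∂L/∂b = -10

y = wx + b = (1)(0) + -1 = -1
∂L/∂y = 2(y - t) = 2(-1 - 4) = -10
∂y/∂b = 1
∂L/∂b = ∂L/∂y · ∂y/∂b = -10 × 1 = -10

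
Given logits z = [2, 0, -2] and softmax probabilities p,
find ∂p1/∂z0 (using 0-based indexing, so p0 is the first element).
∂p1/∂z0 = -0.1017

p = softmax(z) = [0.8668, 0.1173, 0.01588]
p1 = 0.1173, p0 = 0.8668

∂p1/∂z0 = -p1 × p0 = -0.1173 × 0.8668 = -0.1017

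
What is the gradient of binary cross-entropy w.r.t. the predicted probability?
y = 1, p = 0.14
∂L/∂p = -7.143

∂L/∂p = -y/p + (1-y)/(1-p) = -1/0.14 + 0 = -7.143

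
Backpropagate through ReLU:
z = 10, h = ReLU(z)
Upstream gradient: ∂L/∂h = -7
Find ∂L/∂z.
∂L/∂z = -7

h = ReLU(10) = 10
Since z > 0: ∂h/∂z = 1
∂L/∂z = ∂L/∂h · ∂h/∂z = -7 × 1 = -7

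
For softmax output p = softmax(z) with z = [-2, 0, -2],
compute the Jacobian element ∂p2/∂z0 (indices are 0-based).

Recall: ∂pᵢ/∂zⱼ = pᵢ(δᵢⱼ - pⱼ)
∂p2/∂z0 = -0.01134

p = softmax(z) = [0.1065, 0.787, 0.1065]
p2 = 0.1065, p0 = 0.1065

∂p2/∂z0 = -p2 × p0 = -0.1065 × 0.1065 = -0.01134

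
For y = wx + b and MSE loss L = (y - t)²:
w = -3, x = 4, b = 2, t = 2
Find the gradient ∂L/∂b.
∂L/∂b = -24

y = wx + b = (-3)(4) + 2 = -10
∂L/∂y = 2(y - t) = 2(-10 - 2) = -24
∂y/∂b = 1
∂L/∂b = ∂L/∂y · ∂y/∂b = -24 × 1 = -24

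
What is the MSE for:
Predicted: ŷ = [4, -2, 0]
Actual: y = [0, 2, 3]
MSE = 13.67

MSE = (1/3)((4-0)² + (-2-2)² + (0-3)²) = (1/3)(16 + 16 + 9) = 13.67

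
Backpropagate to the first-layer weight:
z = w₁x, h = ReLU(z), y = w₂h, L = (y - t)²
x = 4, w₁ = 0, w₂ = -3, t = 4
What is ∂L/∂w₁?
∂L/∂w₁ = 0

Forward pass:
z = w₁x = 0×4 = 0
h = ReLU(0) = 0
y = w₂h = -3×0 = 0

Backward pass:
∂L/∂y = 2(y - t) = 2(0 - 4) = -8
∂y/∂h = w₂ = -3
∂h/∂z = 0 (ReLU derivative)
∂z/∂w₁ = x = 4

∂L/∂w₁ = -8 × -3 × 0 × 4 = 0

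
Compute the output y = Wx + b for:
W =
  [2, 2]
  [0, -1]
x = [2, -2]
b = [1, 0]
y = [1, 2]

Wx = [2×2 + 2×-2, 0×2 + -1×-2]
   = [0, 2]
y = Wx + b = [0 + 1, 2 + 0] = [1, 2]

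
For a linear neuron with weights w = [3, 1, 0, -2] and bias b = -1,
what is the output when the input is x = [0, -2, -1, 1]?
y = -5

y = (3)(0) + (1)(-2) + (0)(-1) + (-2)(1) + -1 = -5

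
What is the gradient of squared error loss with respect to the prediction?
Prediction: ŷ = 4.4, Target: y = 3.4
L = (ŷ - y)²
∂L/∂ŷ = 2.0

∂L/∂ŷ = 2(ŷ - y) = 2(4.4 - 3.4) = 2(1.0) = 2.0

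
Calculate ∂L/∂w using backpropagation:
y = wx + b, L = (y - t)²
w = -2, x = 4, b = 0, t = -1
∂L/∂w = -56

y = wx + b = (-2)(4) + 0 = -8
∂L/∂y = 2(y - t) = 2(-8 - -1) = -14
∂y/∂w = x = 4
∂L/∂w = ∂L/∂y · ∂y/∂w = -14 × 4 = -56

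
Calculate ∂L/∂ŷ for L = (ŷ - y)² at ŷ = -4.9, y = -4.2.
∂L/∂ŷ = -1.4

∂L/∂ŷ = 2(ŷ - y) = 2(-4.9 - -4.2) = 2(-0.7) = -1.4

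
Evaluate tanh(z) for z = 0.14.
0.1391

tanh(0.14) = (e^(0.14) - e^(-0.14))/(e^(0.14) + e^(-0.14)) = 0.1391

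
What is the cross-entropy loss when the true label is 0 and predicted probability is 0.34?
L = 0.4155

L = -0·log(0.34) - 1·log(0.66) = -log(0.66) = 0.4155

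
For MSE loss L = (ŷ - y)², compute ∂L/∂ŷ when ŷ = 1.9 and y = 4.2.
∂L/∂ŷ = -4.6

∂L/∂ŷ = 2(ŷ - y) = 2(1.9 - 4.2) = 2(-2.3) = -4.6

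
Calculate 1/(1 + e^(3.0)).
0.04743

sigmoid(-3.0) = 1/(1 + e^(3.0)) = 1/(1 + 20.09) = 0.04743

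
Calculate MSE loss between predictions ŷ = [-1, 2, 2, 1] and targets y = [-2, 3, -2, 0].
MSE = 4.75

MSE = (1/4)((-1--2)² + (2-3)² + (2--2)² + (1-0)²) = (1/4)(1 + 1 + 16 + 1) = 4.75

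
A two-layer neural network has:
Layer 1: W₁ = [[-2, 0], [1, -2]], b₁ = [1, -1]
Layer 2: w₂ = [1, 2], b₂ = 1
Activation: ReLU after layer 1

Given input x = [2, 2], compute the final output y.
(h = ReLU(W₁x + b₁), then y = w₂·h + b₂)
y = 1

Layer 1 pre-activation: z₁ = [-3, -3]
After ReLU: h = [0, 0]
Layer 2 output: y = 1×0 + 2×0 + 1 = 1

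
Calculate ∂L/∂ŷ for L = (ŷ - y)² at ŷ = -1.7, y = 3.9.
∂L/∂ŷ = -11.2

∂L/∂ŷ = 2(ŷ - y) = 2(-1.7 - 3.9) = 2(-5.6) = -11.2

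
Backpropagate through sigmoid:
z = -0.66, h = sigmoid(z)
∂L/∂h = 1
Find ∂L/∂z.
∂L/∂z = 0.2246

σ(-0.66) = 0.3407
σ'(-0.66) = σ(-0.66)(1 - σ(-0.66)) = 0.3407 × 0.6593 = 0.2246
∂L/∂z = ∂L/∂h · σ'(z) = 1 × 0.2246 = 0.2246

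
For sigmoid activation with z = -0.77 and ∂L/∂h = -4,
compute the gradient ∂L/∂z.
∂L/∂z = -0.8653

σ(-0.77) = 0.3165
σ'(-0.77) = σ(-0.77)(1 - σ(-0.77)) = 0.3165 × 0.6835 = 0.2163
∂L/∂z = ∂L/∂h · σ'(z) = -4 × 0.2163 = -0.8653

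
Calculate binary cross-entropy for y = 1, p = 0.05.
L = 2.996

L = -1·log(0.05) - 0·log(0.95) = -log(0.05) = 2.996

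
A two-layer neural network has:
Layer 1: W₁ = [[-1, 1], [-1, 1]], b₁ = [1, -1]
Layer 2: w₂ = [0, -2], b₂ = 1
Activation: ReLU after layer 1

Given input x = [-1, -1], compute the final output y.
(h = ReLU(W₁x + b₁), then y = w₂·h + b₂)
y = 1

Layer 1 pre-activation: z₁ = [1, -1]
After ReLU: h = [1, 0]
Layer 2 output: y = 0×1 + -2×0 + 1 = 1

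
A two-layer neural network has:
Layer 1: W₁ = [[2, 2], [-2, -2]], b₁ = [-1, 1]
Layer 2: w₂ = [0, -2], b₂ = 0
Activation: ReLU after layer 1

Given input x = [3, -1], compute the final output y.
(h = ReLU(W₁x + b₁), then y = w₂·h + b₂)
y = 0

Layer 1 pre-activation: z₁ = [3, -3]
After ReLU: h = [3, 0]
Layer 2 output: y = 0×3 + -2×0 + 0 = 0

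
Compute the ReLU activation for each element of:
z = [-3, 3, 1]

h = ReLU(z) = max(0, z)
h = [0, 3, 1]

ReLU applied element-wise: max(0,-3)=0, max(0,3)=3, max(0,1)=1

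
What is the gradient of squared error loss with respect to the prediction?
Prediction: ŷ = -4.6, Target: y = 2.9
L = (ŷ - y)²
∂L/∂ŷ = -15.0

∂L/∂ŷ = 2(ŷ - y) = 2(-4.6 - 2.9) = 2(-7.5) = -15.0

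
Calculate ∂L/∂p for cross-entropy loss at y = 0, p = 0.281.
∂L/∂p = 1.391

∂L/∂p = -y/p + (1-y)/(1-p) = 0 + 1/0.719 = 1.391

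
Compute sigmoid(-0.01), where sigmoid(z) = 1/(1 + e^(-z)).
0.4975

sigmoid(-0.01) = 1/(1 + e^(0.01)) = 1/(1 + 1.01) = 0.4975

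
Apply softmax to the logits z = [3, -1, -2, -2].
p = [0.9692, 0.0178, 0.0065, 0.0065]

exp(z) = [20.09, 0.3679, 0.1353, 0.1353]
Sum = 20.72
p = [0.9692, 0.0178, 0.0065, 0.0065]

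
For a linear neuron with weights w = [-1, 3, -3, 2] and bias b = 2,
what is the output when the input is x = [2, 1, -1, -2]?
y = 2

y = (-1)(2) + (3)(1) + (-3)(-1) + (2)(-2) + 2 = 2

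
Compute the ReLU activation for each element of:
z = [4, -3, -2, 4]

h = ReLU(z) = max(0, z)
h = [4, 0, 0, 4]

ReLU applied element-wise: max(0,4)=4, max(0,-3)=0, max(0,-2)=0, max(0,4)=4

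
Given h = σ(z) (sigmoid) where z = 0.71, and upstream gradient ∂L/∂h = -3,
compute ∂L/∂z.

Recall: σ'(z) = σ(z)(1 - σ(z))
∂L/∂z = -0.6629

σ(0.71) = 0.6704
σ'(0.71) = σ(0.71)(1 - σ(0.71)) = 0.6704 × 0.3296 = 0.221
∂L/∂z = ∂L/∂h · σ'(z) = -3 × 0.221 = -0.6629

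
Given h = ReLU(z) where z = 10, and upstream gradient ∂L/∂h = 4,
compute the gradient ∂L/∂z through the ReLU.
∂L/∂z = 4

h = ReLU(10) = 10
Since z > 0: ∂h/∂z = 1
∂L/∂z = ∂L/∂h · ∂h/∂z = 4 × 1 = 4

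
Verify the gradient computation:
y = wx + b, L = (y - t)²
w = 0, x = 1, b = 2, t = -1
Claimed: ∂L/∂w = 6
Correct

y = (0)(1) + 2 = 2
∂L/∂y = 2(y - t) = 2(2 - -1) = 6
∂y/∂w = x = 1
∂L/∂w = 6 × 1 = 6

Claimed value: 6
Correct: The correct gradient is 6.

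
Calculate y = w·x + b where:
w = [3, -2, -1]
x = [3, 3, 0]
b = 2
y = 5

y = (3)(3) + (-2)(3) + (-1)(0) + 2 = 5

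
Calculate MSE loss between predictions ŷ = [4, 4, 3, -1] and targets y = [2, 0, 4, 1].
MSE = 6.25

MSE = (1/4)((4-2)² + (4-0)² + (3-4)² + (-1-1)²) = (1/4)(4 + 16 + 1 + 4) = 6.25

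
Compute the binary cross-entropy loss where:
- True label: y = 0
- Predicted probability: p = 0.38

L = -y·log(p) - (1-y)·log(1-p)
L = 0.478

L = -0·log(0.38) - 1·log(0.62) = -log(0.62) = 0.478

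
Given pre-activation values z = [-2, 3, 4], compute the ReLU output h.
h = [0, 3, 4]

ReLU applied element-wise: max(0,-2)=0, max(0,3)=3, max(0,4)=4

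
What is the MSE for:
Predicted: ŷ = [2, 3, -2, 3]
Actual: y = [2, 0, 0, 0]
MSE = 5.5

MSE = (1/4)((2-2)² + (3-0)² + (-2-0)² + (3-0)²) = (1/4)(0 + 9 + 4 + 9) = 5.5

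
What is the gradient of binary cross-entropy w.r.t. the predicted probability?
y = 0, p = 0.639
∂L/∂p = 2.77

∂L/∂p = -y/p + (1-y)/(1-p) = 0 + 1/0.361 = 2.77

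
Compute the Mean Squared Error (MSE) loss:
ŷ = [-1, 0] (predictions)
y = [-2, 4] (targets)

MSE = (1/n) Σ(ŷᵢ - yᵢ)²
MSE = 8.5

MSE = (1/2)((-1--2)² + (0-4)²) = (1/2)(1 + 16) = 8.5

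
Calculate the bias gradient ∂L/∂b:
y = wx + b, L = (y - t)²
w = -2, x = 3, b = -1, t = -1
∂L/∂b = -12

y = wx + b = (-2)(3) + -1 = -7
∂L/∂y = 2(y - t) = 2(-7 - -1) = -12
∂y/∂b = 1
∂L/∂b = ∂L/∂y · ∂y/∂b = -12 × 1 = -12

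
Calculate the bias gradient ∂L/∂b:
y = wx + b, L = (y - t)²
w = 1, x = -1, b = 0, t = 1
∂L/∂b = -4

y = wx + b = (1)(-1) + 0 = -1
∂L/∂y = 2(y - t) = 2(-1 - 1) = -4
∂y/∂b = 1
∂L/∂b = ∂L/∂y · ∂y/∂b = -4 × 1 = -4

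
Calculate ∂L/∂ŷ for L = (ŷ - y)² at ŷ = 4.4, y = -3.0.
∂L/∂ŷ = 14.8

∂L/∂ŷ = 2(ŷ - y) = 2(4.4 - -3.0) = 2(7.4) = 14.8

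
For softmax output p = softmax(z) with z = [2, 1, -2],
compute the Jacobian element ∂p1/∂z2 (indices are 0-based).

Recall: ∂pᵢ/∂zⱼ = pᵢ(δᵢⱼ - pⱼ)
∂p1/∂z2 = -0.003507

p = softmax(z) = [0.7214, 0.2654, 0.01321]
p1 = 0.2654, p2 = 0.01321

∂p1/∂z2 = -p1 × p2 = -0.2654 × 0.01321 = -0.003507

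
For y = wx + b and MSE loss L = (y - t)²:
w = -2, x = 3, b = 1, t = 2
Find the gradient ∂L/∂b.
∂L/∂b = -14

y = wx + b = (-2)(3) + 1 = -5
∂L/∂y = 2(y - t) = 2(-5 - 2) = -14
∂y/∂b = 1
∂L/∂b = ∂L/∂y · ∂y/∂b = -14 × 1 = -14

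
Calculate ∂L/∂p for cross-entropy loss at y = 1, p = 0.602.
∂L/∂p = -1.661

∂L/∂p = -y/p + (1-y)/(1-p) = -1/0.602 + 0 = -1.661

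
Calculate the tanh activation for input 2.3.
0.9801

tanh(2.3) = (e^(2.3) - e^(-2.3))/(e^(2.3) + e^(-2.3)) = 0.9801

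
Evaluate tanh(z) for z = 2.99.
0.995

tanh(2.99) = (e^(2.99) - e^(-2.99))/(e^(2.99) + e^(-2.99)) = 0.995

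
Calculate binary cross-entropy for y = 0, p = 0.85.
L = 1.897

L = -0·log(0.85) - 1·log(0.15) = -log(0.15) = 1.897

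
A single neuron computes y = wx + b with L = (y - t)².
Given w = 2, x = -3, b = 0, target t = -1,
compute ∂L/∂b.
∂L/∂b = -10

y = wx + b = (2)(-3) + 0 = -6
∂L/∂y = 2(y - t) = 2(-6 - -1) = -10
∂y/∂b = 1
∂L/∂b = ∂L/∂y · ∂y/∂b = -10 × 1 = -10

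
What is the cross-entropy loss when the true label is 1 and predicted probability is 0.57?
L = 0.5621

L = -1·log(0.57) - 0·log(0.43) = -log(0.57) = 0.5621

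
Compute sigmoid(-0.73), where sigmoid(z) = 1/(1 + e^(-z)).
0.3252

sigmoid(-0.73) = 1/(1 + e^(0.73)) = 1/(1 + 2.075) = 0.3252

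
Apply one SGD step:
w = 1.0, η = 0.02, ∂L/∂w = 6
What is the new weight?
w_new = 0.88

w_new = w - η·∂L/∂w = 1.0 - 0.02×(6) = 1.0 - (0.12) = 0.88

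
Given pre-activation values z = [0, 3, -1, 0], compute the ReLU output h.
h = [0, 3, 0, 0]

ReLU applied element-wise: max(0,0)=0, max(0,3)=3, max(0,-1)=0, max(0,0)=0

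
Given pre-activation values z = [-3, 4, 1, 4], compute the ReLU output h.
h = [0, 4, 1, 4]

ReLU applied element-wise: max(0,-3)=0, max(0,4)=4, max(0,1)=1, max(0,4)=4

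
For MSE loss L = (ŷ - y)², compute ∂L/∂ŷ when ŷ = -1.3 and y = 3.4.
∂L/∂ŷ = -9.4

∂L/∂ŷ = 2(ŷ - y) = 2(-1.3 - 3.4) = 2(-4.7) = -9.4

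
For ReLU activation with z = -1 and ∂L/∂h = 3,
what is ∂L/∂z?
∂L/∂z = 0

h = ReLU(-1) = 0
Since z < 0: ∂h/∂z = 0
∂L/∂z = ∂L/∂h · ∂h/∂z = 3 × 0 = 0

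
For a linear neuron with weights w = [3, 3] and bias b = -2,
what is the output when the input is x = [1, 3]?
y = 10

y = (3)(1) + (3)(3) + -2 = 10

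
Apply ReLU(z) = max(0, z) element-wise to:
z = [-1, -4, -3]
h = [0, 0, 0]

ReLU applied element-wise: max(0,-1)=0, max(0,-4)=0, max(0,-3)=0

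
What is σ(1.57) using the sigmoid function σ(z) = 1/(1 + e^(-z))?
0.8278

sigmoid(1.57) = 1/(1 + e^(-1.57)) = 1/(1 + 0.208) = 0.8278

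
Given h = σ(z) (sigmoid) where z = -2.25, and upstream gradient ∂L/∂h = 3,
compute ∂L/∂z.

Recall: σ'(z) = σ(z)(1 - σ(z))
∂L/∂z = 0.2588

σ(-2.25) = 0.09535
σ'(-2.25) = σ(-2.25)(1 - σ(-2.25)) = 0.09535 × 0.9047 = 0.08626
∂L/∂z = ∂L/∂h · σ'(z) = 3 × 0.08626 = 0.2588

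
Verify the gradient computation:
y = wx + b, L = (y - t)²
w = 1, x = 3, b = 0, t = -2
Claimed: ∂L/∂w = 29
Incorrect

y = (1)(3) + 0 = 3
∂L/∂y = 2(y - t) = 2(3 - -2) = 10
∂y/∂w = x = 3
∂L/∂w = 10 × 3 = 30

Claimed value: 29
Incorrect: The correct gradient is 30.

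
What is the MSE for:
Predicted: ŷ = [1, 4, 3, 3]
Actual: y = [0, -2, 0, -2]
MSE = 17.75

MSE = (1/4)((1-0)² + (4--2)² + (3-0)² + (3--2)²) = (1/4)(1 + 36 + 9 + 25) = 17.75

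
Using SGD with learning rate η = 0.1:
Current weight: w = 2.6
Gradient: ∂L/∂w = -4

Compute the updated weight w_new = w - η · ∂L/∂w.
w_new = 3

w_new = w - η·∂L/∂w = 2.6 - 0.1×(-4) = 2.6 - (-0.4) = 3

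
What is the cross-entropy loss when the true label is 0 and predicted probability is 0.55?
L = 0.7985

L = -0·log(0.55) - 1·log(0.45) = -log(0.45) = 0.7985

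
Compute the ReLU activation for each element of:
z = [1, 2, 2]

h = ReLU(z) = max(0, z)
h = [1, 2, 2]

ReLU applied element-wise: max(0,1)=1, max(0,2)=2, max(0,2)=2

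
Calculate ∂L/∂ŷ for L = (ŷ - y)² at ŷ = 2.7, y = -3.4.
∂L/∂ŷ = 12.2

∂L/∂ŷ = 2(ŷ - y) = 2(2.7 - -3.4) = 2(6.1) = 12.2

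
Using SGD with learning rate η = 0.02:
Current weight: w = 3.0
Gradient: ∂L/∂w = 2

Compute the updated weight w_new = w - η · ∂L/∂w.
w_new = 2.96

w_new = w - η·∂L/∂w = 3.0 - 0.02×(2) = 3.0 - (0.04) = 2.96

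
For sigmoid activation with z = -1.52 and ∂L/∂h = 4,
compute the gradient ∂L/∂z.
∂L/∂z = 0.589

σ(-1.52) = 0.1795
σ'(-1.52) = σ(-1.52)(1 - σ(-1.52)) = 0.1795 × 0.8205 = 0.1473
∂L/∂z = ∂L/∂h · σ'(z) = 4 × 0.1473 = 0.589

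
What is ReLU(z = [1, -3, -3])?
h = [1, 0, 0]

ReLU applied element-wise: max(0,1)=1, max(0,-3)=0, max(0,-3)=0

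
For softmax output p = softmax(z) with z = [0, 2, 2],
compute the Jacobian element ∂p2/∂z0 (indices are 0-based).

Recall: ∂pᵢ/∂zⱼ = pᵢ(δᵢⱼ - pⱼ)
∂p2/∂z0 = -0.02968

p = softmax(z) = [0.06338, 0.4683, 0.4683]
p2 = 0.4683, p0 = 0.06338

∂p2/∂z0 = -p2 × p0 = -0.4683 × 0.06338 = -0.02968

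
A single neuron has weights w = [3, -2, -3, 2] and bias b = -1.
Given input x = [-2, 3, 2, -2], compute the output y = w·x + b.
y = -23

y = (3)(-2) + (-2)(3) + (-3)(2) + (2)(-2) + -1 = -23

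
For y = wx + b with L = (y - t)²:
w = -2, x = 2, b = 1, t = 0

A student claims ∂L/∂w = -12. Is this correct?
Correct

y = (-2)(2) + 1 = -3
∂L/∂y = 2(y - t) = 2(-3 - 0) = -6
∂y/∂w = x = 2
∂L/∂w = -6 × 2 = -12

Claimed value: -12
Correct: The correct gradient is -12.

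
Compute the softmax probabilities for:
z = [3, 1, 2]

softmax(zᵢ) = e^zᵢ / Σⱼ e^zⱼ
p = [0.6652, 0.09, 0.2447]

exp(z) = [20.09, 2.718, 7.389]
Sum = 30.19
p = [0.6652, 0.09, 0.2447]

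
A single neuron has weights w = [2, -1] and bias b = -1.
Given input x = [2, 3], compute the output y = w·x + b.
y = 0

y = (2)(2) + (-1)(3) + -1 = 0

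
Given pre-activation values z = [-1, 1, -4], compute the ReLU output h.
h = [0, 1, 0]

ReLU applied element-wise: max(0,-1)=0, max(0,1)=1, max(0,-4)=0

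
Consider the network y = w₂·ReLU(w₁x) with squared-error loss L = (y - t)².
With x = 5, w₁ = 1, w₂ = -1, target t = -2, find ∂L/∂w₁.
∂L/∂w₁ = 30

Forward pass:
z = w₁x = 1×5 = 5
h = ReLU(5) = 5
y = w₂h = -1×5 = -5

Backward pass:
∂L/∂y = 2(y - t) = 2(-5 - -2) = -6
∂y/∂h = w₂ = -1
∂h/∂z = 1 (ReLU derivative)
∂z/∂w₁ = x = 5

∂L/∂w₁ = -6 × -1 × 1 × 5 = 30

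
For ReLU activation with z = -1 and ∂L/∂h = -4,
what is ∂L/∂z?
∂L/∂z = 0

h = ReLU(-1) = 0
Since z < 0: ∂h/∂z = 0
∂L/∂z = ∂L/∂h · ∂h/∂z = -4 × 0 = 0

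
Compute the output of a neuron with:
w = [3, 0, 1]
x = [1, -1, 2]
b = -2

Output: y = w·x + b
y = 3

y = (3)(1) + (0)(-1) + (1)(2) + -2 = 3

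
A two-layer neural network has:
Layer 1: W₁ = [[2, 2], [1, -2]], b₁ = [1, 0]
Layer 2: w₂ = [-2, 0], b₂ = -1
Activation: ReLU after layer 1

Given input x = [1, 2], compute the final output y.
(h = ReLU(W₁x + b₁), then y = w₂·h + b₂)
y = -15

Layer 1 pre-activation: z₁ = [7, -3]
After ReLU: h = [7, 0]
Layer 2 output: y = -2×7 + 0×0 + -1 = -15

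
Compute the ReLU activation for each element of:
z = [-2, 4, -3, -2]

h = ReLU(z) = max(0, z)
h = [0, 4, 0, 0]

ReLU applied element-wise: max(0,-2)=0, max(0,4)=4, max(0,-3)=0, max(0,-2)=0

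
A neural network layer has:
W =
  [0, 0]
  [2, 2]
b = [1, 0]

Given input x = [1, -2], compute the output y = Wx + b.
y = [1, -2]

Wx = [0×1 + 0×-2, 2×1 + 2×-2]
   = [0, -2]
y = Wx + b = [0 + 1, -2 + 0] = [1, -2]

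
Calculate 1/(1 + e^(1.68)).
0.1571

sigmoid(-1.68) = 1/(1 + e^(1.68)) = 1/(1 + 5.366) = 0.1571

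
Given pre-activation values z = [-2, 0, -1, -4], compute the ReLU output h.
h = [0, 0, 0, 0]

ReLU applied element-wise: max(0,-2)=0, max(0,0)=0, max(0,-1)=0, max(0,-4)=0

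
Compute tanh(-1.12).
-0.8076

tanh(-1.12) = (e^(-1.12) - e^(1.12))/(e^(-1.12) + e^(1.12)) = -0.8076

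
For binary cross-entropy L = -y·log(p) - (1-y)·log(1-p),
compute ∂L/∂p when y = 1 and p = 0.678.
∂L/∂p = -1.475

∂L/∂p = -y/p + (1-y)/(1-p) = -1/0.678 + 0 = -1.475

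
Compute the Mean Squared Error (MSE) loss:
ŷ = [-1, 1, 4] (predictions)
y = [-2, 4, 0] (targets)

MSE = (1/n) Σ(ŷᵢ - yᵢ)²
MSE = 8.667

MSE = (1/3)((-1--2)² + (1-4)² + (4-0)²) = (1/3)(1 + 9 + 16) = 8.667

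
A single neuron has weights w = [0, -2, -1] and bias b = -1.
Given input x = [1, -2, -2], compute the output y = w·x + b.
y = 5

y = (0)(1) + (-2)(-2) + (-1)(-2) + -1 = 5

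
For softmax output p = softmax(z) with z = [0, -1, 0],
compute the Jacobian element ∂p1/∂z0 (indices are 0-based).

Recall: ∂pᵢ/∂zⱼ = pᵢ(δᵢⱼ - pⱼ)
∂p1/∂z0 = -0.06561

p = softmax(z) = [0.4223, 0.1554, 0.4223]
p1 = 0.1554, p0 = 0.4223

∂p1/∂z0 = -p1 × p0 = -0.1554 × 0.4223 = -0.06561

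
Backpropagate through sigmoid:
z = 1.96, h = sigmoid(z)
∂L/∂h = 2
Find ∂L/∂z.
∂L/∂z = 0.2164

σ(1.96) = 0.8765
σ'(1.96) = σ(1.96)(1 - σ(1.96)) = 0.8765 × 0.1235 = 0.1082
∂L/∂z = ∂L/∂h · σ'(z) = 2 × 0.1082 = 0.2164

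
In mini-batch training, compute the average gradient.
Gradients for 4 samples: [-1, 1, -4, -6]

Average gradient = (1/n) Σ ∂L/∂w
Average gradient = -2.5

Average = (1/4)(-1 + 1 + -4 + -6) = -10/4 = -2.5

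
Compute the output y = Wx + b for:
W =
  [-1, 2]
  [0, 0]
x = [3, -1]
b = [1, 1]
y = [-4, 1]

Wx = [-1×3 + 2×-1, 0×3 + 0×-1]
   = [-5, 0]
y = Wx + b = [-5 + 1, 0 + 1] = [-4, 1]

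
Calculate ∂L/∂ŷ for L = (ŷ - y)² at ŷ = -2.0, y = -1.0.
∂L/∂ŷ = -2.0

∂L/∂ŷ = 2(ŷ - y) = 2(-2.0 - -1.0) = 2(-1.0) = -2.0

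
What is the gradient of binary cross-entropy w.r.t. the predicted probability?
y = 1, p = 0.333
∂L/∂p = -3.003

∂L/∂p = -y/p + (1-y)/(1-p) = -1/0.333 + 0 = -3.003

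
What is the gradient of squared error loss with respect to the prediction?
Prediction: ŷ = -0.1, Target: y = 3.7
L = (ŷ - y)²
∂L/∂ŷ = -7.6

∂L/∂ŷ = 2(ŷ - y) = 2(-0.1 - 3.7) = 2(-3.8) = -7.6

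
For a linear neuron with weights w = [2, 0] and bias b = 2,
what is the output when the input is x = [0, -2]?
y = 2

y = (2)(0) + (0)(-2) + 2 = 2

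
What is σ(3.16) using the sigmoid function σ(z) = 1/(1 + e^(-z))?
0.9593

sigmoid(3.16) = 1/(1 + e^(-3.16)) = 1/(1 + 0.04243) = 0.9593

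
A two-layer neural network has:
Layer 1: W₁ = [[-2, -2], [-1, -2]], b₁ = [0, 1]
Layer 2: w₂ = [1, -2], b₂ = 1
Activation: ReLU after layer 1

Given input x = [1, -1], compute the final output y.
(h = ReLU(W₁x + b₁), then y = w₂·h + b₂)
y = -3

Layer 1 pre-activation: z₁ = [0, 2]
After ReLU: h = [0, 2]
Layer 2 output: y = 1×0 + -2×2 + 1 = -3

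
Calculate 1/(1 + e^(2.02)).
0.1171

sigmoid(-2.02) = 1/(1 + e^(2.02)) = 1/(1 + 7.538) = 0.1171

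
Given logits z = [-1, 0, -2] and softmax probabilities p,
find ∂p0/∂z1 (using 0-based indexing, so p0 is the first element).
∂p0/∂z1 = -0.1628

p = softmax(z) = [0.2447, 0.6652, 0.09003]
p0 = 0.2447, p1 = 0.6652

∂p0/∂z1 = -p0 × p1 = -0.2447 × 0.6652 = -0.1628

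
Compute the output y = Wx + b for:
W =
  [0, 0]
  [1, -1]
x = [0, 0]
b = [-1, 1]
y = [-1, 1]

Wx = [0×0 + 0×0, 1×0 + -1×0]
   = [0, 0]
y = Wx + b = [0 + -1, 0 + 1] = [-1, 1]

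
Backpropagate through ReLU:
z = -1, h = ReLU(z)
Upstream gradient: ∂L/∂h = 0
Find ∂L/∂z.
∂L/∂z = 0

h = ReLU(-1) = 0
Since z < 0: ∂h/∂z = 0
∂L/∂z = ∂L/∂h · ∂h/∂z = 0 × 0 = 0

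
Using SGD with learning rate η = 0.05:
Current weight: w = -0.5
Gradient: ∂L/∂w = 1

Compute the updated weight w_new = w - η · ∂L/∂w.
w_new = -0.55

w_new = w - η·∂L/∂w = -0.5 - 0.05×(1) = -0.5 - (0.05) = -0.55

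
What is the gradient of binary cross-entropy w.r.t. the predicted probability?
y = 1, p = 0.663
∂L/∂p = -1.508

∂L/∂p = -y/p + (1-y)/(1-p) = -1/0.663 + 0 = -1.508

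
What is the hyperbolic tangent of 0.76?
0.6411

tanh(0.76) = (e^(0.76) - e^(-0.76))/(e^(0.76) + e^(-0.76)) = 0.6411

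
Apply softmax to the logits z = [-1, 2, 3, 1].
p = [0.012, 0.2418, 0.6572, 0.0889]

exp(z) = [0.3679, 7.389, 20.09, 2.718]
Sum = 30.56
p = [0.012, 0.2418, 0.6572, 0.0889]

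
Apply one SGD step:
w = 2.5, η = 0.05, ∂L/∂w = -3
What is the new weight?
w_new = 2.65

w_new = w - η·∂L/∂w = 2.5 - 0.05×(-3) = 2.5 - (-0.15) = 2.65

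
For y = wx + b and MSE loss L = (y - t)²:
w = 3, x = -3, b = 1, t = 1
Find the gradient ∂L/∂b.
∂L/∂b = -18

y = wx + b = (3)(-3) + 1 = -8
∂L/∂y = 2(y - t) = 2(-8 - 1) = -18
∂y/∂b = 1
∂L/∂b = ∂L/∂y · ∂y/∂b = -18 × 1 = -18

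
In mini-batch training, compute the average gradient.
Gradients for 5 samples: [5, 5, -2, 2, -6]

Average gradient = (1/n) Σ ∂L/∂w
Average gradient = 0.8

Average = (1/5)(5 + 5 + -2 + 2 + -6) = 4/5 = 0.8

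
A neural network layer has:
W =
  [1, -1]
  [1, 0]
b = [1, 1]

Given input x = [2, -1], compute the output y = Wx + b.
y = [4, 3]

Wx = [1×2 + -1×-1, 1×2 + 0×-1]
   = [3, 2]
y = Wx + b = [3 + 1, 2 + 1] = [4, 3]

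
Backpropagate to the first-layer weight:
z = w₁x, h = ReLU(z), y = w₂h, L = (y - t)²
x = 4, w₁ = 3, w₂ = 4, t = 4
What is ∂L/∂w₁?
∂L/∂w₁ = 1408

Forward pass:
z = w₁x = 3×4 = 12
h = ReLU(12) = 12
y = w₂h = 4×12 = 48

Backward pass:
∂L/∂y = 2(y - t) = 2(48 - 4) = 88
∂y/∂h = w₂ = 4
∂h/∂z = 1 (ReLU derivative)
∂z/∂w₁ = x = 4

∂L/∂w₁ = 88 × 4 × 1 × 4 = 1408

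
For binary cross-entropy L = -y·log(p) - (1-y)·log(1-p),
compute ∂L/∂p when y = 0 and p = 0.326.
∂L/∂p = 1.484

∂L/∂p = -y/p + (1-y)/(1-p) = 0 + 1/0.674 = 1.484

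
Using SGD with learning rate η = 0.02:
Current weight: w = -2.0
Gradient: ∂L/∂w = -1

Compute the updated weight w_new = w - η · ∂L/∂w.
w_new = -1.98

w_new = w - η·∂L/∂w = -2.0 - 0.02×(-1) = -2.0 - (-0.02) = -1.98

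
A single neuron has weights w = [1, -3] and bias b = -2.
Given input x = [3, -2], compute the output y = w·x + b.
y = 7

y = (1)(3) + (-3)(-2) + -2 = 7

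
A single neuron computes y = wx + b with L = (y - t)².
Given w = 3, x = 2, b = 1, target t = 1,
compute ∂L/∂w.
∂L/∂w = 24

y = wx + b = (3)(2) + 1 = 7
∂L/∂y = 2(y - t) = 2(7 - 1) = 12
∂y/∂w = x = 2
∂L/∂w = ∂L/∂y · ∂y/∂w = 12 × 2 = 24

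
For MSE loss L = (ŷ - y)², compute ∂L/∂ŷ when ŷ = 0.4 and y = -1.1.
∂L/∂ŷ = 3.0

∂L/∂ŷ = 2(ŷ - y) = 2(0.4 - -1.1) = 2(1.5) = 3.0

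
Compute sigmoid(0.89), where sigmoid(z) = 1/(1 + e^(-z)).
0.7089

sigmoid(0.89) = 1/(1 + e^(-0.89)) = 1/(1 + 0.4107) = 0.7089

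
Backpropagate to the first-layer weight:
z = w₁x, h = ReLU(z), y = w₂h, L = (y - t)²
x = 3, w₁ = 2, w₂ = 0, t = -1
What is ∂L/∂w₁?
∂L/∂w₁ = 0

Forward pass:
z = w₁x = 2×3 = 6
h = ReLU(6) = 6
y = w₂h = 0×6 = 0

Backward pass:
∂L/∂y = 2(y - t) = 2(0 - -1) = 2
∂y/∂h = w₂ = 0
∂h/∂z = 1 (ReLU derivative)
∂z/∂w₁ = x = 3

∂L/∂w₁ = 2 × 0 × 1 × 3 = 0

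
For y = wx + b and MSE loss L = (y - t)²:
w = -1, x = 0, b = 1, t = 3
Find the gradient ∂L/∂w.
∂L/∂w = 0

y = wx + b = (-1)(0) + 1 = 1
∂L/∂y = 2(y - t) = 2(1 - 3) = -4
∂y/∂w = x = 0
∂L/∂w = ∂L/∂y · ∂y/∂w = -4 × 0 = 0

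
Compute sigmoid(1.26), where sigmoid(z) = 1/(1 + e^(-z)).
0.779

sigmoid(1.26) = 1/(1 + e^(-1.26)) = 1/(1 + 0.2837) = 0.779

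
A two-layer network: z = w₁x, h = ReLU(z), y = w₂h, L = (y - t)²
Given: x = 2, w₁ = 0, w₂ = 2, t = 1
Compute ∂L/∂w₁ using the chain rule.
∂L/∂w₁ = 0

Forward pass:
z = w₁x = 0×2 = 0
h = ReLU(0) = 0
y = w₂h = 2×0 = 0

Backward pass:
∂L/∂y = 2(y - t) = 2(0 - 1) = -2
∂y/∂h = w₂ = 2
∂h/∂z = 0 (ReLU derivative)
∂z/∂w₁ = x = 2

∂L/∂w₁ = -2 × 2 × 0 × 2 = 0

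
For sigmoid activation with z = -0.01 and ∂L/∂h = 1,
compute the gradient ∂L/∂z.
∂L/∂z = 0.25

σ(-0.01) = 0.4975
σ'(-0.01) = σ(-0.01)(1 - σ(-0.01)) = 0.4975 × 0.5025 = 0.25
∂L/∂z = ∂L/∂h · σ'(z) = 1 × 0.25 = 0.25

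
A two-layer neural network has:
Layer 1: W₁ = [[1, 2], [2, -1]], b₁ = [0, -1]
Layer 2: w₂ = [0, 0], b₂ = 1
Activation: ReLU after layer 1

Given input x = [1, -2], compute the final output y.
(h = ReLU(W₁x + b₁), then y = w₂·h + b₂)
y = 1

Layer 1 pre-activation: z₁ = [-3, 3]
After ReLU: h = [0, 3]
Layer 2 output: y = 0×0 + 0×3 + 1 = 1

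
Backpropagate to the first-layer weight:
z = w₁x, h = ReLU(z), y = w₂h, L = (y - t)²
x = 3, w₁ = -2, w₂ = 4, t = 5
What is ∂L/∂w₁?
∂L/∂w₁ = 0

Forward pass:
z = w₁x = -2×3 = -6
h = ReLU(-6) = 0
y = w₂h = 4×0 = 0

Backward pass:
∂L/∂y = 2(y - t) = 2(0 - 5) = -10
∂y/∂h = w₂ = 4
∂h/∂z = 0 (ReLU derivative)
∂z/∂w₁ = x = 3

∂L/∂w₁ = -10 × 4 × 0 × 3 = 0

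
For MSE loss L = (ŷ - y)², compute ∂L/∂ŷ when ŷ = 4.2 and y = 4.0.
∂L/∂ŷ = 0.4

∂L/∂ŷ = 2(ŷ - y) = 2(4.2 - 4.0) = 2(0.2) = 0.4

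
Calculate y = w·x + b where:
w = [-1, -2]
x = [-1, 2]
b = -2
y = -5

y = (-1)(-1) + (-2)(2) + -2 = -5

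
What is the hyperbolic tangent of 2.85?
0.9933

tanh(2.85) = (e^(2.85) - e^(-2.85))/(e^(2.85) + e^(-2.85)) = 0.9933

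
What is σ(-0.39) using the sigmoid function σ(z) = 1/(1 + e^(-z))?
0.4037

sigmoid(-0.39) = 1/(1 + e^(0.39)) = 1/(1 + 1.477) = 0.4037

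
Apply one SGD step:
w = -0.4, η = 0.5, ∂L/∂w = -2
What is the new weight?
w_new = 0.6

w_new = w - η·∂L/∂w = -0.4 - 0.5×(-2) = -0.4 - (-1) = 0.6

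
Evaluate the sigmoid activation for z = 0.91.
0.713

sigmoid(0.91) = 1/(1 + e^(-0.91)) = 1/(1 + 0.4025) = 0.713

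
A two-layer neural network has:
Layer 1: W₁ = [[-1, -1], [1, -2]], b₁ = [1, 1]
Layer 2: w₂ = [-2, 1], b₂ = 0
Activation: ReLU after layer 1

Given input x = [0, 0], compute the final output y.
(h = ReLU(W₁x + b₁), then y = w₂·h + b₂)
y = -1

Layer 1 pre-activation: z₁ = [1, 1]
After ReLU: h = [1, 1]
Layer 2 output: y = -2×1 + 1×1 + 0 = -1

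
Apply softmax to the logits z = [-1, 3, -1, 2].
p = [0.013, 0.712, 0.013, 0.2619]

exp(z) = [0.3679, 20.09, 0.3679, 7.389]
Sum = 28.21
p = [0.013, 0.712, 0.013, 0.2619]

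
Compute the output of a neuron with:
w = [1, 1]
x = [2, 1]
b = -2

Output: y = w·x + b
y = 1

y = (1)(2) + (1)(1) + -2 = 1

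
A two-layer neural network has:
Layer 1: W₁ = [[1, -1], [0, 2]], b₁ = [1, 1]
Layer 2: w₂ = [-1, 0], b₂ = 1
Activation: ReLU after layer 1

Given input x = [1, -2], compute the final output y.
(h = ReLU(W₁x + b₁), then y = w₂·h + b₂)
y = -3

Layer 1 pre-activation: z₁ = [4, -3]
After ReLU: h = [4, 0]
Layer 2 output: y = -1×4 + 0×0 + 1 = -3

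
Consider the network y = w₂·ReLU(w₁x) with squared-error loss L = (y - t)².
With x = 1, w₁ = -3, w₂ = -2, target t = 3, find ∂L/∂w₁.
∂L/∂w₁ = 0

Forward pass:
z = w₁x = -3×1 = -3
h = ReLU(-3) = 0
y = w₂h = -2×0 = 0

Backward pass:
∂L/∂y = 2(y - t) = 2(0 - 3) = -6
∂y/∂h = w₂ = -2
∂h/∂z = 0 (ReLU derivative)
∂z/∂w₁ = x = 1

∂L/∂w₁ = -6 × -2 × 0 × 1 = 0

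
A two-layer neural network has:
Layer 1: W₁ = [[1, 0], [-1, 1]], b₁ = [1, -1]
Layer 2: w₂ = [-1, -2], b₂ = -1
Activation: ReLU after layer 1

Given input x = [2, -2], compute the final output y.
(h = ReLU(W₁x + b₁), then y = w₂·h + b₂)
y = -4

Layer 1 pre-activation: z₁ = [3, -5]
After ReLU: h = [3, 0]
Layer 2 output: y = -1×3 + -2×0 + -1 = -4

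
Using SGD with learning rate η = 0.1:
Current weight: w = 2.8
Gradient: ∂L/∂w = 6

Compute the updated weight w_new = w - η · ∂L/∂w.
w_new = 2.2

w_new = w - η·∂L/∂w = 2.8 - 0.1×(6) = 2.8 - (0.6) = 2.2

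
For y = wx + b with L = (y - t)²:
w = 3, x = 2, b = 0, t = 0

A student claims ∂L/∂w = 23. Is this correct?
Incorrect

y = (3)(2) + 0 = 6
∂L/∂y = 2(y - t) = 2(6 - 0) = 12
∂y/∂w = x = 2
∂L/∂w = 12 × 2 = 24

Claimed value: 23
Incorrect: The correct gradient is 24.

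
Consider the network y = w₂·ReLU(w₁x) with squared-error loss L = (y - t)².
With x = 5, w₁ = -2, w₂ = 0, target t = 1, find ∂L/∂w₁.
∂L/∂w₁ = 0

Forward pass:
z = w₁x = -2×5 = -10
h = ReLU(-10) = 0
y = w₂h = 0×0 = 0

Backward pass:
∂L/∂y = 2(y - t) = 2(0 - 1) = -2
∂y/∂h = w₂ = 0
∂h/∂z = 0 (ReLU derivative)
∂z/∂w₁ = x = 5

∂L/∂w₁ = -2 × 0 × 0 × 5 = 0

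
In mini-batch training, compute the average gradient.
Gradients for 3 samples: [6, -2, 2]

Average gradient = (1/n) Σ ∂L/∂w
Average gradient = 2

Average = (1/3)(6 + -2 + 2) = 6/3 = 2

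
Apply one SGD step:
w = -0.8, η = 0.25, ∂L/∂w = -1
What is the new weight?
w_new = -0.55

w_new = w - η·∂L/∂w = -0.8 - 0.25×(-1) = -0.8 - (-0.25) = -0.55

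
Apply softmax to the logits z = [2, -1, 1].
p = [0.7054, 0.0351, 0.2595]

exp(z) = [7.389, 0.3679, 2.718]
Sum = 10.48
p = [0.7054, 0.0351, 0.2595]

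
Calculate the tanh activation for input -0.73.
-0.6231

tanh(-0.73) = (e^(-0.73) - e^(0.73))/(e^(-0.73) + e^(0.73)) = -0.6231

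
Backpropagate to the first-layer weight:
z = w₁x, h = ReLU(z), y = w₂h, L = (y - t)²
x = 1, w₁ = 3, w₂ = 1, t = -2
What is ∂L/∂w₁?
∂L/∂w₁ = 10

Forward pass:
z = w₁x = 3×1 = 3
h = ReLU(3) = 3
y = w₂h = 1×3 = 3

Backward pass:
∂L/∂y = 2(y - t) = 2(3 - -2) = 10
∂y/∂h = w₂ = 1
∂h/∂z = 1 (ReLU derivative)
∂z/∂w₁ = x = 1

∂L/∂w₁ = 10 × 1 × 1 × 1 = 10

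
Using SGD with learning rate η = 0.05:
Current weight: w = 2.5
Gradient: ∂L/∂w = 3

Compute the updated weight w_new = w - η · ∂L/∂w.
w_new = 2.35

w_new = w - η·∂L/∂w = 2.5 - 0.05×(3) = 2.5 - (0.15) = 2.35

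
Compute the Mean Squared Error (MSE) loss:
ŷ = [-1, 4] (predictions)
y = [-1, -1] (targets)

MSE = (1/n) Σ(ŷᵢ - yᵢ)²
MSE = 12.5

MSE = (1/2)((-1--1)² + (4--1)²) = (1/2)(0 + 25) = 12.5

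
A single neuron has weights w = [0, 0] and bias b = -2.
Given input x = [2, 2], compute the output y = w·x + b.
y = -2

y = (0)(2) + (0)(2) + -2 = -2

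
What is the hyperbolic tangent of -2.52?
-0.9871

tanh(-2.52) = (e^(-2.52) - e^(2.52))/(e^(-2.52) + e^(2.52)) = -0.9871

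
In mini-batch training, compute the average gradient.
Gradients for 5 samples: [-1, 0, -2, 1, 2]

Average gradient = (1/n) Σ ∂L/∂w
Average gradient = 0

Average = (1/5)(-1 + 0 + -2 + 1 + 2) = 0/5 = 0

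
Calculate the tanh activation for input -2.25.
-0.978

tanh(-2.25) = (e^(-2.25) - e^(2.25))/(e^(-2.25) + e^(2.25)) = -0.978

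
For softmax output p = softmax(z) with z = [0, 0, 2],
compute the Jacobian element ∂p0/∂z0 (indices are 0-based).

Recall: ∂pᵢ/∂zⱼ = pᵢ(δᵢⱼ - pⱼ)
∂p0/∂z0 = 0.09516

p = softmax(z) = [0.1065, 0.1065, 0.787]
p0 = 0.1065

∂p0/∂z0 = p0(1 - p0) = 0.1065 × (1 - 0.1065) = 0.09516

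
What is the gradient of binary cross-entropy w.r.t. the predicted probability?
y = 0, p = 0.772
∂L/∂p = 4.386

∂L/∂p = -y/p + (1-y)/(1-p) = 0 + 1/0.228 = 4.386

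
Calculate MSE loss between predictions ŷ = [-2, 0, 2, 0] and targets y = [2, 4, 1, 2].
MSE = 9.25

MSE = (1/4)((-2-2)² + (0-4)² + (2-1)² + (0-2)²) = (1/4)(16 + 16 + 1 + 4) = 9.25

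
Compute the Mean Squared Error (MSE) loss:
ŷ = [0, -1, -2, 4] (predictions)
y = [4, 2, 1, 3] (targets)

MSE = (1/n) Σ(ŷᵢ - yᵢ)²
MSE = 8.75

MSE = (1/4)((0-4)² + (-1-2)² + (-2-1)² + (4-3)²) = (1/4)(16 + 9 + 9 + 1) = 8.75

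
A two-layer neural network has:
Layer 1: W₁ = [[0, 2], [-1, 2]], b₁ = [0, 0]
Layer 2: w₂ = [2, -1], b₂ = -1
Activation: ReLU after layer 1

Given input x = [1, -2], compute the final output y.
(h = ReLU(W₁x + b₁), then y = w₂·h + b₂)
y = -1

Layer 1 pre-activation: z₁ = [-4, -5]
After ReLU: h = [0, 0]
Layer 2 output: y = 2×0 + -1×0 + -1 = -1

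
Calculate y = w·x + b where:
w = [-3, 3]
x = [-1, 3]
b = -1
y = 11

y = (-3)(-1) + (3)(3) + -1 = 11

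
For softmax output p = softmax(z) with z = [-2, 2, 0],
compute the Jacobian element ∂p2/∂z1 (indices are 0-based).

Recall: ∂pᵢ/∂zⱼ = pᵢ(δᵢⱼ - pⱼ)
∂p2/∂z1 = -0.1017

p = softmax(z) = [0.01588, 0.8668, 0.1173]
p2 = 0.1173, p1 = 0.8668

∂p2/∂z1 = -p2 × p1 = -0.1173 × 0.8668 = -0.1017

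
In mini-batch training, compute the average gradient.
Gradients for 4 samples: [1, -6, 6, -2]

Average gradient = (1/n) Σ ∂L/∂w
Average gradient = -0.25

Average = (1/4)(1 + -6 + 6 + -2) = -1/4 = -0.25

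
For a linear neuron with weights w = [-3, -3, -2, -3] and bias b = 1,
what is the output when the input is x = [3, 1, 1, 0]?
y = -13

y = (-3)(3) + (-3)(1) + (-2)(1) + (-3)(0) + 1 = -13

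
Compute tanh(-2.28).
-0.9793

tanh(-2.28) = (e^(-2.28) - e^(2.28))/(e^(-2.28) + e^(2.28)) = -0.9793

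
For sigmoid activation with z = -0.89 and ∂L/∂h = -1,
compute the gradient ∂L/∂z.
∂L/∂z = -0.2064

σ(-0.89) = 0.2911
σ'(-0.89) = σ(-0.89)(1 - σ(-0.89)) = 0.2911 × 0.7089 = 0.2064
∂L/∂z = ∂L/∂h · σ'(z) = -1 × 0.2064 = -0.2064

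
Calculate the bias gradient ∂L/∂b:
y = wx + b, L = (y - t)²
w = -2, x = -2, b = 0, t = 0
∂L/∂b = 8

y = wx + b = (-2)(-2) + 0 = 4
∂L/∂y = 2(y - t) = 2(4 - 0) = 8
∂y/∂b = 1
∂L/∂b = ∂L/∂y · ∂y/∂b = 8 × 1 = 8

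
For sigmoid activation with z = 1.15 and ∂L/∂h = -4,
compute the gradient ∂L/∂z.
∂L/∂z = -0.7306

σ(1.15) = 0.7595
σ'(1.15) = σ(1.15)(1 - σ(1.15)) = 0.7595 × 0.2405 = 0.1827
∂L/∂z = ∂L/∂h · σ'(z) = -4 × 0.1827 = -0.7306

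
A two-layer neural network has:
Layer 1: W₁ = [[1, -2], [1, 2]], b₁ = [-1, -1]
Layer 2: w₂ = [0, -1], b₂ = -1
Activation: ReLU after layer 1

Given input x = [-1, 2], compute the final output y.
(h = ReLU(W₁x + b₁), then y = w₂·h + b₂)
y = -3

Layer 1 pre-activation: z₁ = [-6, 2]
After ReLU: h = [0, 2]
Layer 2 output: y = 0×0 + -1×2 + -1 = -3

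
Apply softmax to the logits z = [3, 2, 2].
p = [0.5761, 0.2119, 0.2119]

exp(z) = [20.09, 7.389, 7.389]
Sum = 34.86
p = [0.5761, 0.2119, 0.2119]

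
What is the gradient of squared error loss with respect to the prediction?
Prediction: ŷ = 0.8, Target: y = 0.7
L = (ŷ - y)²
∂L/∂ŷ = 0.2

∂L/∂ŷ = 2(ŷ - y) = 2(0.8 - 0.7) = 2(0.1) = 0.2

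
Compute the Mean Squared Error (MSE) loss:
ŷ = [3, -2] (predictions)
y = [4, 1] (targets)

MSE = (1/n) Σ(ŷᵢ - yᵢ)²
MSE = 5

MSE = (1/2)((3-4)² + (-2-1)²) = (1/2)(1 + 9) = 5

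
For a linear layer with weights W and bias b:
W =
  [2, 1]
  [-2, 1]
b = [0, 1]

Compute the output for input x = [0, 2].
y = [2, 3]

Wx = [2×0 + 1×2, -2×0 + 1×2]
   = [2, 2]
y = Wx + b = [2 + 0, 2 + 1] = [2, 3]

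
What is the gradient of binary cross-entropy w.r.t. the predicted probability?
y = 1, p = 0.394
∂L/∂p = -2.538

∂L/∂p = -y/p + (1-y)/(1-p) = -1/0.394 + 0 = -2.538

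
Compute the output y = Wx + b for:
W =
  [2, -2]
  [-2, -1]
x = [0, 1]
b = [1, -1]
y = [-1, -2]

Wx = [2×0 + -2×1, -2×0 + -1×1]
   = [-2, -1]
y = Wx + b = [-2 + 1, -1 + -1] = [-1, -2]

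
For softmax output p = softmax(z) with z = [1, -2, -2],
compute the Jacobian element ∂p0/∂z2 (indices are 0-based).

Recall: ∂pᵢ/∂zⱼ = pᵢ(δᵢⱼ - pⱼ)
∂p0/∂z2 = -0.04118

p = softmax(z) = [0.9094, 0.04528, 0.04528]
p0 = 0.9094, p2 = 0.04528

∂p0/∂z2 = -p0 × p2 = -0.9094 × 0.04528 = -0.04118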